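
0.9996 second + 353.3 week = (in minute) 3.561e+06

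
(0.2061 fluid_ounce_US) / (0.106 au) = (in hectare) 3.844e-20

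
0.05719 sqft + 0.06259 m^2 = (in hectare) 6.79e-06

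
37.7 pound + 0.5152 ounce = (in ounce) 603.7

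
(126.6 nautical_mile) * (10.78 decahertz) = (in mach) 7.423e+04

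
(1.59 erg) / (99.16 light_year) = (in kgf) 1.728e-26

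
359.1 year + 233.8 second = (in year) 359.1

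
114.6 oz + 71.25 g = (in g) 3320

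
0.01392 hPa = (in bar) 1.392e-05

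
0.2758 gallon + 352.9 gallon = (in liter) 1337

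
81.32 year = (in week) 4240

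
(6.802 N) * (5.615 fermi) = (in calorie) 9.128e-15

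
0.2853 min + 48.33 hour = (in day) 2.014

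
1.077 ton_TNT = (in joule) 4.506e+09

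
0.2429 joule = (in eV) 1.516e+18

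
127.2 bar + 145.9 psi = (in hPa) 1.373e+05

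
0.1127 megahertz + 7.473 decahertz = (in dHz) 1.128e+06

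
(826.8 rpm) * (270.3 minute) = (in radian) 1.404e+06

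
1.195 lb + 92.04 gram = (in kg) 0.6341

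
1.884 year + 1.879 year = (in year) 3.763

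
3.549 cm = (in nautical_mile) 1.916e-05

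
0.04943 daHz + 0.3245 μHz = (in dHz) 4.943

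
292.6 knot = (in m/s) 150.5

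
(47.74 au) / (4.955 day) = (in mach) 4.899e+04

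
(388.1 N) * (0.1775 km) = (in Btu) 65.29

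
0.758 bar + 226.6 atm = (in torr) 1.728e+05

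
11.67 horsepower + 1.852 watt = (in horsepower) 11.67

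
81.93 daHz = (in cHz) 8.193e+04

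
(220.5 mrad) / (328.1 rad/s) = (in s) 0.0006721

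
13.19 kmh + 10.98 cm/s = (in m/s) 3.774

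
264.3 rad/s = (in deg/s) 1.514e+04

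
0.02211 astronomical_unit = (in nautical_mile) 1.786e+06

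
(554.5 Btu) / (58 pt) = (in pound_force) 6.428e+06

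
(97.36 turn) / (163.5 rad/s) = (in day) 4.33e-05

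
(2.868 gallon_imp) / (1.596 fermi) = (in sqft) 8.793e+13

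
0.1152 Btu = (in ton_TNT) 2.905e-08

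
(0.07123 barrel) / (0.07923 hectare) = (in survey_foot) 4.689e-05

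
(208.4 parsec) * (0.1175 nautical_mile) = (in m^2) 1.399e+21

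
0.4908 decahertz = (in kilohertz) 0.004908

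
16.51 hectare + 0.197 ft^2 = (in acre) 40.8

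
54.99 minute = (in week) 0.005455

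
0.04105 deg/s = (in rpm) 0.006842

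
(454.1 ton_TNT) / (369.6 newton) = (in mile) 3.194e+06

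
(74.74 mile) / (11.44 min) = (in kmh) 630.9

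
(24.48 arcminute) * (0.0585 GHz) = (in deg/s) 2.387e+07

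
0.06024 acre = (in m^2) 243.8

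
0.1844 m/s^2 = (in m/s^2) 0.1844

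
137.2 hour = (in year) 0.01566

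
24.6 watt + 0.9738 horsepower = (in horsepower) 1.007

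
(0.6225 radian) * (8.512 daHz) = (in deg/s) 3036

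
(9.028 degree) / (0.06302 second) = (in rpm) 23.88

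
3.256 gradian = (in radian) 0.05115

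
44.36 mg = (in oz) 0.001565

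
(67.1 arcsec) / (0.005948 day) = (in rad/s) 6.33e-07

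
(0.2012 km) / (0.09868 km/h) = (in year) 0.0002328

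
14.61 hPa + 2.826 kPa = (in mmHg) 32.16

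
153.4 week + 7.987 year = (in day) 3989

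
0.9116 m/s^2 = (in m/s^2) 0.9116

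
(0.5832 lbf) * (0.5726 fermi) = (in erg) 1.485e-08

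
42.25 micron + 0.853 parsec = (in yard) 2.878e+16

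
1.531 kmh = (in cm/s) 42.53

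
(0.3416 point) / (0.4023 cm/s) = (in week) 4.953e-08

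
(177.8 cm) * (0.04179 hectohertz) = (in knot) 14.44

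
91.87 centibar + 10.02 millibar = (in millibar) 928.7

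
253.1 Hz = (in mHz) 2.531e+05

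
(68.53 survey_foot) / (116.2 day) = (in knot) 4.044e-06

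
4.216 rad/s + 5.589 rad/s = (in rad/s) 9.805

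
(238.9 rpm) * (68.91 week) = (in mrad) 1.043e+12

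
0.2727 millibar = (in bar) 0.0002727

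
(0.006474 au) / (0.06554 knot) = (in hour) 7.979e+06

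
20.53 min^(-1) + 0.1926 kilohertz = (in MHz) 0.0001929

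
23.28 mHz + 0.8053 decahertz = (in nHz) 8.076e+09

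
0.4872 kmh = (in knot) 0.2631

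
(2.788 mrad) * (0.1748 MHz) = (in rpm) 4654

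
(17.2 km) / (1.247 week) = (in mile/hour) 0.05102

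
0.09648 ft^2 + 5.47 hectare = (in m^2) 5.47e+04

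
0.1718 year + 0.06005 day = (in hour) 1506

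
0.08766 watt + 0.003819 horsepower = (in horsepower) 0.003937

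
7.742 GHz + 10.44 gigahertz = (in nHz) 1.818e+19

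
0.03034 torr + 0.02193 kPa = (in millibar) 0.2598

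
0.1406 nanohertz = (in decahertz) 1.406e-11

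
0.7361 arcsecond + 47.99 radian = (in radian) 47.99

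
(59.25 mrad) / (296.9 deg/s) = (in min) 0.0001906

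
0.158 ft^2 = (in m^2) 0.01468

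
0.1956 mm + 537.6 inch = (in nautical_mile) 0.007373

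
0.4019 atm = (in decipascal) 4.072e+05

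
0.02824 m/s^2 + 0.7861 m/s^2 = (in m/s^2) 0.8143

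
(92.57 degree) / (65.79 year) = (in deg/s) 4.462e-08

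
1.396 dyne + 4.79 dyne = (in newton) 6.186e-05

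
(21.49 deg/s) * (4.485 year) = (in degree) 3.04e+09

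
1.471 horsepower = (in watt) 1097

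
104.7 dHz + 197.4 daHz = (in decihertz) 1.984e+04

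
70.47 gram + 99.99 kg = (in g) 1.001e+05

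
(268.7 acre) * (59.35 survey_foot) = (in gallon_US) 5.196e+09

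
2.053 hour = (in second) 7391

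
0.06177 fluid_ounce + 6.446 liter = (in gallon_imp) 1.418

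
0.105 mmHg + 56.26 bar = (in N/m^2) 5.626e+06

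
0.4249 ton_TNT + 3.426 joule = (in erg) 1.778e+16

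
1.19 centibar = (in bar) 0.0119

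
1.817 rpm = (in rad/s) 0.1903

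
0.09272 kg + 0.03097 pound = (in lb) 0.2354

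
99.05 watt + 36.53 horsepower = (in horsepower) 36.66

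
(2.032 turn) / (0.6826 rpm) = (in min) 2.977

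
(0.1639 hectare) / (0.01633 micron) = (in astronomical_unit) 0.6709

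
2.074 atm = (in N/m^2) 2.101e+05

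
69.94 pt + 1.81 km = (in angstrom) 1.81e+13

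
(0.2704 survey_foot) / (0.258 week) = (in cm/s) 5.282e-05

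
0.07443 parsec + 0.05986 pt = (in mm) 2.297e+18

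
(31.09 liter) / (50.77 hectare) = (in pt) 0.0001736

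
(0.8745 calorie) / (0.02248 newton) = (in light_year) 1.72e-14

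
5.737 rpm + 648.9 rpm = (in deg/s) 3928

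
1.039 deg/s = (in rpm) 0.1732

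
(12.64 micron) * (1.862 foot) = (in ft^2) 7.722e-05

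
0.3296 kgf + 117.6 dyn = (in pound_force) 0.7269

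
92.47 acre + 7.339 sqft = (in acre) 92.47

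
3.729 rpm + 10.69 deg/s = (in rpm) 5.511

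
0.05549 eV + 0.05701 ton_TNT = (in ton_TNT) 0.05701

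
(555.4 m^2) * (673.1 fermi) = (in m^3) 3.738e-10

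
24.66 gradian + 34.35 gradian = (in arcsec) 1.912e+05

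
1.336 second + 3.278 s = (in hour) 0.001282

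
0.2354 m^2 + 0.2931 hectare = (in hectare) 0.2931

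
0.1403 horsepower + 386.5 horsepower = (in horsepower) 386.6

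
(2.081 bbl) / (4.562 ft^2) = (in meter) 0.7806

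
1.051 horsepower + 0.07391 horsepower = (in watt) 838.8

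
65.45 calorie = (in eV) 1.709e+21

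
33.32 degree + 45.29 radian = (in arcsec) 9.462e+06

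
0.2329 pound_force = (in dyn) 1.036e+05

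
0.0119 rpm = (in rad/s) 0.001246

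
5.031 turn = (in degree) 1811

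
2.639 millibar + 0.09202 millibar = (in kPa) 0.2731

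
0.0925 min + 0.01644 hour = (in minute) 1.079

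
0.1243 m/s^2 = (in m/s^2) 0.1243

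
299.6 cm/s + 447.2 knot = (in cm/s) 2.331e+04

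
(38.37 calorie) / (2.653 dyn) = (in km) 6051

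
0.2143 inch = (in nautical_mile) 2.939e-06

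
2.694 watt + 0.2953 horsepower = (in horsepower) 0.2989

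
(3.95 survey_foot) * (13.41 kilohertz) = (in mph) 3.612e+04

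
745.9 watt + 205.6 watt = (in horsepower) 1.276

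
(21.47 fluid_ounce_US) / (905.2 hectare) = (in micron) 7.014e-05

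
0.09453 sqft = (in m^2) 0.008782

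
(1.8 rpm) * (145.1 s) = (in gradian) 1741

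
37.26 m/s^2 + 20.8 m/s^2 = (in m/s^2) 58.06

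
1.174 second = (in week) 1.941e-06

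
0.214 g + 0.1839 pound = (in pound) 0.1844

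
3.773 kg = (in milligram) 3.773e+06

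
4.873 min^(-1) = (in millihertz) 81.22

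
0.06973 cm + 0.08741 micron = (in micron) 697.4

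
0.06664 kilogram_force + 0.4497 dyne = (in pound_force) 0.1469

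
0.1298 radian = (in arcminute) 446.2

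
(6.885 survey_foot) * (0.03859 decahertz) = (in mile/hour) 1.812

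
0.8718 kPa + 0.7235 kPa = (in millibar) 15.95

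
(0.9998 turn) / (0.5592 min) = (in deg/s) 10.73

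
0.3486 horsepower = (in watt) 260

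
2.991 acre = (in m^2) 1.21e+04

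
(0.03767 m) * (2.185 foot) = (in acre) 6.199e-06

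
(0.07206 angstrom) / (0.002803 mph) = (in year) 1.824e-16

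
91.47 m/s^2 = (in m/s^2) 91.47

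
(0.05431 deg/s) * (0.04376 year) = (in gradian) 8.328e+04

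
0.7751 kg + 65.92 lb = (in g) 3.068e+04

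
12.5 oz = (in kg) 0.3544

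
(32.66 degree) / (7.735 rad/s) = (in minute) 0.001228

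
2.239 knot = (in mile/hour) 2.577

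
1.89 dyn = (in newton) 1.89e-05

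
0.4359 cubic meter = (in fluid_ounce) 1.474e+04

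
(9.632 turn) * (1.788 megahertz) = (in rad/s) 1.082e+08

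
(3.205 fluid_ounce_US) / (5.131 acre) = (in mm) 4.565e-06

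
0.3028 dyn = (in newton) 3.028e-06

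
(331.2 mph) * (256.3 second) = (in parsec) 1.23e-12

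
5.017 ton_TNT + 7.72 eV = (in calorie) 5.017e+09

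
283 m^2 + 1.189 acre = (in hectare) 0.5095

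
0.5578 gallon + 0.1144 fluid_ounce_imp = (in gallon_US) 0.5587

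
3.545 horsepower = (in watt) 2644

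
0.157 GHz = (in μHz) 1.57e+14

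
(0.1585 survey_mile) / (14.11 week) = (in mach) 8.779e-08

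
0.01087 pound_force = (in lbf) 0.01087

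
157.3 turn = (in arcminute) 3.398e+06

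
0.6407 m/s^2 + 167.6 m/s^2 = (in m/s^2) 168.2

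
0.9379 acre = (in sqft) 4.085e+04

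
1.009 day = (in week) 0.1441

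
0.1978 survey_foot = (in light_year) 6.373e-18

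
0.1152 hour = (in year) 1.315e-05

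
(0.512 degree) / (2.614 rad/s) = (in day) 3.957e-08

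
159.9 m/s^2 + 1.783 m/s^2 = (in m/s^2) 161.7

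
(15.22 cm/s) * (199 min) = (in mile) 1.129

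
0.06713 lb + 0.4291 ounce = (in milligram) 4.261e+04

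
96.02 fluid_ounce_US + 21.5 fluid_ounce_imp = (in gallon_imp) 0.759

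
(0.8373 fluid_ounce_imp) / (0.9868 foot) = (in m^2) 7.91e-05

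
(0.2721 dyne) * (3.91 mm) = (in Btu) 1.008e-11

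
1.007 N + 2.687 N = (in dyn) 3.694e+05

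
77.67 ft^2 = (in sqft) 77.67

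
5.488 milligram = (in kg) 5.488e-06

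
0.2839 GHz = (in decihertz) 2.839e+09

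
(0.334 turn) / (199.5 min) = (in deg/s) 0.01005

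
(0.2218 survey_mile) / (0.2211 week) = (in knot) 0.005189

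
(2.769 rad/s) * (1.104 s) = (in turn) 0.4865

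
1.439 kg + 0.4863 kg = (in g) 1925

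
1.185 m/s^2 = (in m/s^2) 1.185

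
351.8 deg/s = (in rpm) 58.63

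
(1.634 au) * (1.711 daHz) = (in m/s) 4.182e+12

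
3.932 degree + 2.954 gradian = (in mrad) 115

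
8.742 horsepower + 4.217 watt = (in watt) 6523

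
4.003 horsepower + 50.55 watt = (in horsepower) 4.071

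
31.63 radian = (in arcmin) 1.087e+05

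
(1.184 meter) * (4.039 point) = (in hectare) 1.687e-07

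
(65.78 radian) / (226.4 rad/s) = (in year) 9.213e-09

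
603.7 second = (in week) 0.0009982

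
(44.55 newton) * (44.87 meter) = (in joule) 1999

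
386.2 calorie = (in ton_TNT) 3.862e-07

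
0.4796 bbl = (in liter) 76.25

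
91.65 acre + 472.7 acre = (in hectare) 228.4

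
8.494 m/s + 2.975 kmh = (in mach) 0.02737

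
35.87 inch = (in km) 0.0009111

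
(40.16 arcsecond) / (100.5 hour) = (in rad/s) 5.381e-10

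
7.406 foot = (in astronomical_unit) 1.509e-11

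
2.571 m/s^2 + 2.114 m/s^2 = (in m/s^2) 4.685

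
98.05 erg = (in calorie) 2.343e-06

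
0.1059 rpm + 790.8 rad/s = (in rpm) 7552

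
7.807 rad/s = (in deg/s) 447.3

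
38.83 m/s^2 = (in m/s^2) 38.83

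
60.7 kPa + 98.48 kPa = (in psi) 23.09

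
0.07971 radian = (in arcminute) 274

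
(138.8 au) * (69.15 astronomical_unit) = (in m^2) 2.148e+26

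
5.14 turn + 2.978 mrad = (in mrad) 3.23e+04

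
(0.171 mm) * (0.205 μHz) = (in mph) 7.842e-11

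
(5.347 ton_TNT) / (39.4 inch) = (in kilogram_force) 2.28e+09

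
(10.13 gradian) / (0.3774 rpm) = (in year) 1.277e-07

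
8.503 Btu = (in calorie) 2144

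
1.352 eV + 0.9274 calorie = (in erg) 3.88e+07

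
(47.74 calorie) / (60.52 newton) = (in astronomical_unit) 2.206e-11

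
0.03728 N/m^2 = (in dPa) 0.3728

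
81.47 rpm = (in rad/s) 8.532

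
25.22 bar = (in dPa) 2.522e+07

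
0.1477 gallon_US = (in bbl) 0.003517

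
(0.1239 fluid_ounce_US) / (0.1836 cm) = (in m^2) 0.001996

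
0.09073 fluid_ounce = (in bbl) 1.688e-05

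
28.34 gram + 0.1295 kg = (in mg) 1.578e+05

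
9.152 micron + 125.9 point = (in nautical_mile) 2.399e-05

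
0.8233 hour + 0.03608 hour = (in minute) 51.56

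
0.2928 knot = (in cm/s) 15.06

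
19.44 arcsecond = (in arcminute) 0.324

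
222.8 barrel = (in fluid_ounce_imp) 1.247e+06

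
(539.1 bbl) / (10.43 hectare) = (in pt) 2.329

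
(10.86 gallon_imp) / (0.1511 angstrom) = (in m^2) 3.267e+09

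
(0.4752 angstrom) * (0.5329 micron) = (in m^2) 2.532e-17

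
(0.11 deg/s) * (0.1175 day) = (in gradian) 1241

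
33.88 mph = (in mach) 0.04448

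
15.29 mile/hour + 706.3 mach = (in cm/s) 2.405e+07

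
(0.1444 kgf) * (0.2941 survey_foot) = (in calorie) 0.03034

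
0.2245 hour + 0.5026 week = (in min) 5080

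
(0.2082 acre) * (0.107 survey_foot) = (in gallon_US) 7259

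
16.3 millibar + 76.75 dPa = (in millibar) 16.38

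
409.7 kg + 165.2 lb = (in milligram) 4.846e+08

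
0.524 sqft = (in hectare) 4.868e-06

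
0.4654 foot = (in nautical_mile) 7.659e-05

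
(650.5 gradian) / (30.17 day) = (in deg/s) 0.0002246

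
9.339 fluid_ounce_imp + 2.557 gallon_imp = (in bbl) 0.07478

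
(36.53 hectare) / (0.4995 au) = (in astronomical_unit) 3.268e-17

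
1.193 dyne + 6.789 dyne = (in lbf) 1.794e-05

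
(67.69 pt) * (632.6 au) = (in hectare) 2.26e+08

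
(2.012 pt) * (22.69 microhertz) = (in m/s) 1.611e-08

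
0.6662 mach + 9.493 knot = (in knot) 450.4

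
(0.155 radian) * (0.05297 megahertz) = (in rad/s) 8210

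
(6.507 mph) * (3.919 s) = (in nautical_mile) 0.006155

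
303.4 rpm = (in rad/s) 31.77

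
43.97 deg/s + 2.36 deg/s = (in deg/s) 46.33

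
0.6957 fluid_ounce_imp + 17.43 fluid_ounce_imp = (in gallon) 0.1361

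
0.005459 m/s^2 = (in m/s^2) 0.005459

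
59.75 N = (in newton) 59.75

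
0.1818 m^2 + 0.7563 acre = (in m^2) 3061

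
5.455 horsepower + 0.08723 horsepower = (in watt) 4133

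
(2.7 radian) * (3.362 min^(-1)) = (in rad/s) 0.1513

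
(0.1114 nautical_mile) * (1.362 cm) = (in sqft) 30.25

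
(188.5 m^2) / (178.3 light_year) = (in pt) 3.168e-13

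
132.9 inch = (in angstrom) 3.376e+10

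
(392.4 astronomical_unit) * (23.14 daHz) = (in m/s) 1.358e+16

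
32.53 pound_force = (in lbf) 32.53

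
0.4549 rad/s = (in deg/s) 26.06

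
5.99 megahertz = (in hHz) 5.99e+04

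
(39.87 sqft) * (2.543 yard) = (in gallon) 2275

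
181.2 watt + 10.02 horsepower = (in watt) 7653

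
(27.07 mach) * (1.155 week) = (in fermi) 6.439e+24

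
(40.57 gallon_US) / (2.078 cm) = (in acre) 0.001826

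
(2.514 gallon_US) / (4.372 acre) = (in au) 3.595e-18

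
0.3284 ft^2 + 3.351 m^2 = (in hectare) 0.0003382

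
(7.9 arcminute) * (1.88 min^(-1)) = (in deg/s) 0.004126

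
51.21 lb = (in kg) 23.23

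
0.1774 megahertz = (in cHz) 1.774e+07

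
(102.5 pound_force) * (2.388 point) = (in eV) 2.397e+18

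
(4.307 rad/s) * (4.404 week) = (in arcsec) 2.366e+12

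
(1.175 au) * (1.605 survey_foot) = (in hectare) 8.599e+06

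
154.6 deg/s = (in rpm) 25.77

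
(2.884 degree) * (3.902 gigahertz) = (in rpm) 1.876e+09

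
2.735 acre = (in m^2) 1.107e+04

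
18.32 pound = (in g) 8310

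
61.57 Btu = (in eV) 4.054e+23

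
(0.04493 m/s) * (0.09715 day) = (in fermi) 3.771e+17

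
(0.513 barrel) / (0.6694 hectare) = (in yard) 1.332e-05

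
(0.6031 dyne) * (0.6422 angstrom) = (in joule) 3.873e-16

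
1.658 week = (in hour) 278.5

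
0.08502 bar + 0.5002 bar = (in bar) 0.5852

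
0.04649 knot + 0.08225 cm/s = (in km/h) 0.08906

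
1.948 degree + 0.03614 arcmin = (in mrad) 34.01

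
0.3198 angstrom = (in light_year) 3.38e-27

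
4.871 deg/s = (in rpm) 0.8118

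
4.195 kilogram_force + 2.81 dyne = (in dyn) 4.114e+06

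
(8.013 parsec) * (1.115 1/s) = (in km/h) 9.925e+17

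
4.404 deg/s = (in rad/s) 0.07686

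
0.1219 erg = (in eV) 7.608e+10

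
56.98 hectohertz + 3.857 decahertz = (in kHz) 5.737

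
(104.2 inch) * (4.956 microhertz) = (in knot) 2.55e-05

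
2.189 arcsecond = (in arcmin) 0.03648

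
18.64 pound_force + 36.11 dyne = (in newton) 82.92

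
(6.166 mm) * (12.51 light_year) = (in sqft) 7.855e+15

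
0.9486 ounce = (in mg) 2.689e+04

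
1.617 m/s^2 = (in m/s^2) 1.617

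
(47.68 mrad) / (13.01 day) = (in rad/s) 4.242e-08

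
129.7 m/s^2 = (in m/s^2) 129.7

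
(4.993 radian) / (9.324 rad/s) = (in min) 0.008925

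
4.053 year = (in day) 1479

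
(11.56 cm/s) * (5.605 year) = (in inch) 8.045e+08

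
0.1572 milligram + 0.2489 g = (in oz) 0.008785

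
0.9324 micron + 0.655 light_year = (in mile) 3.85e+12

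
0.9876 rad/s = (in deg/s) 56.59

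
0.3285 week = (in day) 2.3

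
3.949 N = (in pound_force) 0.8878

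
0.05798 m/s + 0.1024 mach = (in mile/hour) 78.13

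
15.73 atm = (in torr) 1.195e+04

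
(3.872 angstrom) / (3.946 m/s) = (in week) 1.622e-16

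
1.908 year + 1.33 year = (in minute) 1.702e+06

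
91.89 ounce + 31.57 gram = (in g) 2637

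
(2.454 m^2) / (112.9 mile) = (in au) 9.028e-17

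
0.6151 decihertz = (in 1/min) 3.691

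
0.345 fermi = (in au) 2.306e-27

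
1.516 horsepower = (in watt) 1130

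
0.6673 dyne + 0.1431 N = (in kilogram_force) 0.01459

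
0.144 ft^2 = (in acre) 3.306e-06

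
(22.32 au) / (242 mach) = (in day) 469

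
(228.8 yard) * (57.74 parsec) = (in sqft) 4.012e+21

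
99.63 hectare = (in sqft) 1.072e+07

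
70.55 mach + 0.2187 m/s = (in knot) 4.67e+04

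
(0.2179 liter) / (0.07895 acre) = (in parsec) 2.21e-23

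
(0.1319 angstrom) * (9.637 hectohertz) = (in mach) 3.733e-11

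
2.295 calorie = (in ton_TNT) 2.295e-09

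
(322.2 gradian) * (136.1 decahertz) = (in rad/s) 6888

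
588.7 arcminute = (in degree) 9.812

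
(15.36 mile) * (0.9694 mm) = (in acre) 0.005921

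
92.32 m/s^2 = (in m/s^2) 92.32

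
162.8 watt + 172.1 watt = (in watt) 334.9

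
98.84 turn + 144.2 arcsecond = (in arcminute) 2.135e+06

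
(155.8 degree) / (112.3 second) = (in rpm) 0.2312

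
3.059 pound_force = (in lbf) 3.059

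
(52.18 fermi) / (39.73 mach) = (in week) 6.378e-24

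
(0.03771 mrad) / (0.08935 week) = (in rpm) 6.664e-09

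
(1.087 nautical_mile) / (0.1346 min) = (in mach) 0.7321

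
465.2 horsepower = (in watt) 3.469e+05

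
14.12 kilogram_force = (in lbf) 31.13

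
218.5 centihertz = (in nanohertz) 2.185e+09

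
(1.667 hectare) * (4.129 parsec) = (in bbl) 1.336e+22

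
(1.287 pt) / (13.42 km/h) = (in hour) 3.383e-08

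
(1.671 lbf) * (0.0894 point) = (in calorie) 5.603e-05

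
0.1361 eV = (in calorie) 5.212e-21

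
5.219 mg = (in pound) 1.151e-05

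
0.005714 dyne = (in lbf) 1.285e-08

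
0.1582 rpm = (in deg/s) 0.9492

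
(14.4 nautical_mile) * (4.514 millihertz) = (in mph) 269.3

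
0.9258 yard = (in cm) 84.66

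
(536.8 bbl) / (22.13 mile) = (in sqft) 0.02579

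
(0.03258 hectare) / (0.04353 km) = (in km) 0.007484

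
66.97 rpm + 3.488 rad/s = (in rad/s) 10.5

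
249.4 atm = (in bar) 252.7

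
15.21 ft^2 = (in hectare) 0.0001413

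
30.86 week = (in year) 0.5918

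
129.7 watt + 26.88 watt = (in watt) 156.6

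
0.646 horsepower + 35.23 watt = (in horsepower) 0.6932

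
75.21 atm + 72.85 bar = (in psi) 2162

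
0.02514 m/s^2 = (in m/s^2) 0.02514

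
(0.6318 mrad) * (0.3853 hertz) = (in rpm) 0.002325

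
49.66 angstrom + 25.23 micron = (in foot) 8.279e-05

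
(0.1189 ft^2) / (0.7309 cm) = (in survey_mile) 0.0009391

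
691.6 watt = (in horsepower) 0.9275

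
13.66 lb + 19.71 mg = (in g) 6196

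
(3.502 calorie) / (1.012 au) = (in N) 9.678e-11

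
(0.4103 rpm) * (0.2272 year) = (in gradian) 1.96e+07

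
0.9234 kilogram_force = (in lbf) 2.036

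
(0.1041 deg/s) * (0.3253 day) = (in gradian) 3251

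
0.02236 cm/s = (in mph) 0.0005002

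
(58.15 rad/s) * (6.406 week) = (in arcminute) 7.745e+11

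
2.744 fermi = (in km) 2.744e-18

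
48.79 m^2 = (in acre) 0.01206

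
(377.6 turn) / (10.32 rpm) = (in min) 36.59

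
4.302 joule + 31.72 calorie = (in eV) 8.552e+20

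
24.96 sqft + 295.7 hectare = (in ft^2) 3.183e+07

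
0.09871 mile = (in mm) 1.589e+05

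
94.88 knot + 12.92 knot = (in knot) 107.8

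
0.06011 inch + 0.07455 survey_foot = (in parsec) 7.859e-19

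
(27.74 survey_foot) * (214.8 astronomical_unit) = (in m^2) 2.717e+14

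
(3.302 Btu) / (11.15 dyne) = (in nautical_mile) 1.687e+04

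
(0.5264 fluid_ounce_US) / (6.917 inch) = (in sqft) 0.0009538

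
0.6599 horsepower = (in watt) 492.1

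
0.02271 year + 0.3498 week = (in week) 1.534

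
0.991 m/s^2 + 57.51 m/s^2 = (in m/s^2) 58.5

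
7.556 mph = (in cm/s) 337.8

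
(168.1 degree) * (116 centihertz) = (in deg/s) 195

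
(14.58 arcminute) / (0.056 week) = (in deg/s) 7.175e-06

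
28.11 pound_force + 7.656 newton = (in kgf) 13.53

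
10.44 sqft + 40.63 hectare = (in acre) 100.4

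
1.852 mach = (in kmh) 2270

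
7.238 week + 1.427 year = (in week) 81.65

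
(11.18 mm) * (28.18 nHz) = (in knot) 6.124e-10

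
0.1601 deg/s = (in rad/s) 0.002794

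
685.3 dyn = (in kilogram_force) 0.0006988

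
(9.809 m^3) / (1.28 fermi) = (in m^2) 7.663e+15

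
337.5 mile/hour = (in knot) 293.3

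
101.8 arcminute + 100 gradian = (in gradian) 101.9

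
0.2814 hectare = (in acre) 0.6954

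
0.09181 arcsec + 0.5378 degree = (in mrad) 9.387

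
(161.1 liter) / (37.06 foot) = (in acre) 3.524e-06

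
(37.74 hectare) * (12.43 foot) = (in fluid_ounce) 4.835e+10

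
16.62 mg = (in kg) 1.662e-05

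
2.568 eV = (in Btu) 3.9e-22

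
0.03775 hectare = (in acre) 0.09328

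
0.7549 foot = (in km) 0.0002301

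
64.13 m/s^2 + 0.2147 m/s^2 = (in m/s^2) 64.34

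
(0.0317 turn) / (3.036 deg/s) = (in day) 4.351e-05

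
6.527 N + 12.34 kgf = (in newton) 127.5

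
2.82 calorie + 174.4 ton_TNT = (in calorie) 1.744e+11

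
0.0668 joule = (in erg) 6.68e+05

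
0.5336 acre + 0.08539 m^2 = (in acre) 0.5336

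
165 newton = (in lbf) 37.09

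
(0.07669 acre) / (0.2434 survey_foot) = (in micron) 4.183e+09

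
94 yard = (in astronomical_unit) 5.746e-10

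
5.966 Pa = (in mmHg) 0.04475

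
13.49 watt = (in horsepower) 0.01809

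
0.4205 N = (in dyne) 4.205e+04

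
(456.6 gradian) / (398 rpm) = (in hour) 4.78e-05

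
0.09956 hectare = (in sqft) 1.072e+04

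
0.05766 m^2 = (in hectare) 5.766e-06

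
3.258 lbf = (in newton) 14.49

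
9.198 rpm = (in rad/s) 0.9632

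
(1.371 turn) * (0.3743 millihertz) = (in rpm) 0.03079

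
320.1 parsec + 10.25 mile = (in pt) 2.8e+22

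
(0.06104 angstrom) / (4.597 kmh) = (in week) 7.904e-18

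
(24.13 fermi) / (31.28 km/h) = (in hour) 7.714e-19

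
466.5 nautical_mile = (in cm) 8.64e+07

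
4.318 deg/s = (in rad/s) 0.07536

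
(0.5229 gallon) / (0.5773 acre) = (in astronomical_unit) 5.664e-18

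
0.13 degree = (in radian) 0.002269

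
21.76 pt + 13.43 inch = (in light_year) 3.687e-17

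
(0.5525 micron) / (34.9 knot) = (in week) 5.088e-14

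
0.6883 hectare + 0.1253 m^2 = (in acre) 1.701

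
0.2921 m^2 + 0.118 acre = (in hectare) 0.04778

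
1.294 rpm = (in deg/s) 7.764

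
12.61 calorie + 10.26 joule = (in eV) 3.933e+20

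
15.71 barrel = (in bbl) 15.71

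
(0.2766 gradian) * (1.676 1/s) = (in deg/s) 0.4172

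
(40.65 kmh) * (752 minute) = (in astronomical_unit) 3.406e-06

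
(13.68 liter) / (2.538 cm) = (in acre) 0.0001332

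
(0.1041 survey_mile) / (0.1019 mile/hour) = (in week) 0.006081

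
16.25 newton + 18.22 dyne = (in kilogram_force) 1.657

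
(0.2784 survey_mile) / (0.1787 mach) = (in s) 7.363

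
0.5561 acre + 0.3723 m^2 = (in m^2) 2251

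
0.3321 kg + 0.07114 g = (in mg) 3.322e+05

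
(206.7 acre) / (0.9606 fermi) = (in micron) 8.708e+26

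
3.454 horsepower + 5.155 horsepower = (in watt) 6420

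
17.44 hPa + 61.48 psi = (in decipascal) 4.256e+06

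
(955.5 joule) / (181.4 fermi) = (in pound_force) 1.184e+15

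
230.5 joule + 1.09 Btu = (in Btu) 1.308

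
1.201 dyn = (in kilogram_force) 1.225e-06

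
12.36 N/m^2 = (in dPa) 123.6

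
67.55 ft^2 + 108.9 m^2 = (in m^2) 115.2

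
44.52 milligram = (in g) 0.04452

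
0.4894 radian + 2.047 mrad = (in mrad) 491.4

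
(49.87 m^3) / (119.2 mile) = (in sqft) 0.002798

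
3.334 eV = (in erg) 5.342e-12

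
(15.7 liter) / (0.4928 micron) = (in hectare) 3.186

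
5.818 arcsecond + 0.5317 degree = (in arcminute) 32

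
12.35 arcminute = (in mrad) 3.592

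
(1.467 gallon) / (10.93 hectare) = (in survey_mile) 3.157e-11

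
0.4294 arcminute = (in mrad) 0.1249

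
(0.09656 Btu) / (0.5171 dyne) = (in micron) 1.97e+13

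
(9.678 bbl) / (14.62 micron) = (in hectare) 10.52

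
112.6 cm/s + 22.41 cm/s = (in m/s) 1.35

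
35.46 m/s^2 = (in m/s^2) 35.46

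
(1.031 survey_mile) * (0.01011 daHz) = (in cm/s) 1.677e+04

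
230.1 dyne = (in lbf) 0.0005173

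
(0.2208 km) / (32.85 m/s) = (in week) 1.111e-05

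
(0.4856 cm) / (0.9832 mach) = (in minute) 2.418e-07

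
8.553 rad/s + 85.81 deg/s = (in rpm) 95.98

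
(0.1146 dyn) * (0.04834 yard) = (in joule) 5.066e-08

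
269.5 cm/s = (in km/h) 9.702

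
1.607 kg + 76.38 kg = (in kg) 77.99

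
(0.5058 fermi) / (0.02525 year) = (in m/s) 6.352e-22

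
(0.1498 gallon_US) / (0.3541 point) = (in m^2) 4.539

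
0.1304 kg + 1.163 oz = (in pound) 0.3602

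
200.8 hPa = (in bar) 0.2008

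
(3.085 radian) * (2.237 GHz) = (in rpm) 6.59e+10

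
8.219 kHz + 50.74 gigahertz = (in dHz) 5.074e+11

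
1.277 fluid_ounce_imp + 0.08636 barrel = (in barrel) 0.08659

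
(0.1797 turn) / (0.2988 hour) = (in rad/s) 0.00105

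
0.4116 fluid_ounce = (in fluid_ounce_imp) 0.4284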